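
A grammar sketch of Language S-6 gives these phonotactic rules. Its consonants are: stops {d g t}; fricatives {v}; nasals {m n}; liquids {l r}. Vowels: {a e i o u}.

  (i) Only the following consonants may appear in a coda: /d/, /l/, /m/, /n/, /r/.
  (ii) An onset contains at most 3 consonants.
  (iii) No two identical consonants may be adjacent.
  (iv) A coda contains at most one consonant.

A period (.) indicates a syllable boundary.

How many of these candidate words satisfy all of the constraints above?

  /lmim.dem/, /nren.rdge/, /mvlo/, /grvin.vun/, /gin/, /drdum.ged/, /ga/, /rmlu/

/lmim.dem/ — σ1 onset /lm/ (2C), coda /m/ ok; σ2 onset /d/, coda /m/ ok → permitted
/nren.rdge/ — σ1 onset /nr/ (2C), coda /n/ ok; σ2 onset /rdg/ (3C), coda /∅/ ok → permitted
/mvlo/ — σ1 onset /mvl/ (3C), coda /∅/ ok → permitted
/grvin.vun/ — σ1 onset /grv/ (3C), coda /n/ ok; σ2 onset /v/, coda /n/ ok → permitted
/gin/ — σ1 onset /g/, coda /n/ ok → permitted
/drdum.ged/ — σ1 onset /drd/ (3C), coda /m/ ok; σ2 onset /g/, coda /d/ ok → permitted
/ga/ — σ1 onset /g/, coda /∅/ ok → permitted
/rmlu/ — σ1 onset /rml/ (3C), coda /∅/ ok → permitted
Permitted: /lmim.dem/, /nren.rdge/, /mvlo/, /grvin.vun/, /gin/, /drdum.ged/, /ga/, /rmlu/ → 8.

8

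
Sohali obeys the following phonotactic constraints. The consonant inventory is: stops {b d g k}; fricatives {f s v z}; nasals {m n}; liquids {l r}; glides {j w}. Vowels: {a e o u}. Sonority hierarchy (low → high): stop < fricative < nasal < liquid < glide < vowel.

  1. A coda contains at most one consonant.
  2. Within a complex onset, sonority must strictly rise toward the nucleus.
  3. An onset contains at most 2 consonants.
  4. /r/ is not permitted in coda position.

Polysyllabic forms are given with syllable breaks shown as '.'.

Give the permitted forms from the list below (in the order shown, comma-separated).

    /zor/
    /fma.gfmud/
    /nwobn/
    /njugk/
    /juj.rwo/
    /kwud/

/zor/ — violates constraint 4: syllable 1 coda contains /r/ → not permitted
/fma.gfmud/ — violates constraint 3: syllable 2 onset /gfm/ has 3 consonants (> 2) → not permitted
/nwobn/ — violates constraint 1: syllable 1 coda /bn/ has 2 consonants (> 1) → not permitted
/njugk/ — violates constraint 1: syllable 1 coda /gk/ has 2 consonants (> 1) → not permitted
/juj.rwo/ — σ1 onset /j/, coda /j/ ok; σ2 onset /rw/ (4→5 rises), coda /∅/ ok → permitted
/kwud/ — σ1 onset /kw/ (1→5 rises), coda /d/ ok → permitted

/juj.rwo/, /kwud/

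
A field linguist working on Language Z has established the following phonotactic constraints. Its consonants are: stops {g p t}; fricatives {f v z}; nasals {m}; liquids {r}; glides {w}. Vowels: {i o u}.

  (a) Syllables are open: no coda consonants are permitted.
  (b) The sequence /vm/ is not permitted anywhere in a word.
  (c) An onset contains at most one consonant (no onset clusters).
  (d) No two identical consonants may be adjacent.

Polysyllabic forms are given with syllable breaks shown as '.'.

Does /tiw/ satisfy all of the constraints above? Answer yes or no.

no

/tiw/ — violates constraint (a): syllable 1 coda /w/ has 1 consonant (> 0) → ill-formed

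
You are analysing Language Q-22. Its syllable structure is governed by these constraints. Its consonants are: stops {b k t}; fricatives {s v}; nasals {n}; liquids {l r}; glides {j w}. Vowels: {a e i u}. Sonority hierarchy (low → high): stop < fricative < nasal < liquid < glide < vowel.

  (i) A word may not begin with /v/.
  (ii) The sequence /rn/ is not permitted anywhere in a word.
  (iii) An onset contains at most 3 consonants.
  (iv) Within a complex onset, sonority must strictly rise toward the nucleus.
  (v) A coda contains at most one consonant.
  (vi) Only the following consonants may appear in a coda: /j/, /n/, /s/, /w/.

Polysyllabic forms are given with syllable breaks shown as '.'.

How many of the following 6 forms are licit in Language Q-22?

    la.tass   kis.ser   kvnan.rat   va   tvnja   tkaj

0

la.tass — violates constraint (v): syllable 2 coda /ss/ has 2 consonants (> 1) → illicit
kis.ser — violates constraint (vi): syllable 2 coda contains /r/, which is not a licensed coda consonant → illicit
kvnan.rat — violates constraint (vi): syllable 2 coda contains /t/, which is not a licensed coda consonant → illicit
va — violates constraint (i): word begins with /v/ → illicit
tvnja — violates constraint (iii): syllable 1 onset /tvnj/ has 4 consonants (> 3) → illicit
tkaj — violates constraint (iv): syllable 1 onset /tk/: /t/ (stop, 1) → /k/ (stop, 1) does not rise → illicit
No form is licit → 0.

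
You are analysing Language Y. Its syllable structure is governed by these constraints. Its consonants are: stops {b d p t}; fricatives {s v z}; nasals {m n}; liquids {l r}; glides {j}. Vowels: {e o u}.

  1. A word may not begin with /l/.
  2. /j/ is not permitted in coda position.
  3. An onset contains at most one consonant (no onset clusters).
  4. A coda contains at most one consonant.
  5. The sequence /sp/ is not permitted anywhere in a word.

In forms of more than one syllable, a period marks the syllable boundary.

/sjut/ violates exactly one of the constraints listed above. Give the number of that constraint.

3

/sjut/: syllable 1 onset /sj/ has 2 consonants (> 1).
This is a violation of constraint 3: "An onset contains at most one consonant (no onset clusters)."
The remaining constraints (1, 2, 4, 5) are satisfied.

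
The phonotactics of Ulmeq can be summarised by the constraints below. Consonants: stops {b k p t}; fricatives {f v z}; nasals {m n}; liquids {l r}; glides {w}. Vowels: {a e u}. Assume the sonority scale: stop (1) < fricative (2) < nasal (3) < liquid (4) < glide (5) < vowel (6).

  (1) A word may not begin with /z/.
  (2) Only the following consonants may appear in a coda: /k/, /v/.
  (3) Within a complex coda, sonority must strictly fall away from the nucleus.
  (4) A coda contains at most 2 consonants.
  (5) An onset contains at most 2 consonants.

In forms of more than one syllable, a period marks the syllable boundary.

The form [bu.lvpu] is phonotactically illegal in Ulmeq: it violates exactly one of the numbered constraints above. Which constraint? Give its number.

[bu.lvpu]: syllable 2 onset /lvp/ has 3 consonants (> 2).
This is a violation of constraint 5: "An onset contains at most 2 consonants."
The remaining constraints (1, 2, 3, 4) are satisfied.

5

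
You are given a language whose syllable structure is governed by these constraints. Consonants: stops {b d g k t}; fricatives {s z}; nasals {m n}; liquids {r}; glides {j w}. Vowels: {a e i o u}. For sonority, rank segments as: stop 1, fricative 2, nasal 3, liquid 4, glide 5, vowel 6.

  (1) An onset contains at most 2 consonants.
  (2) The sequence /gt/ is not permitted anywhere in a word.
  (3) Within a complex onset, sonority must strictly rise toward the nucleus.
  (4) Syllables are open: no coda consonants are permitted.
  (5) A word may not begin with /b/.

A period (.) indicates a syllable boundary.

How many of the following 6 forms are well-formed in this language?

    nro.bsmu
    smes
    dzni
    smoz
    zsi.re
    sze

nro.bsmu — violates constraint 1: syllable 2 onset /bsm/ has 3 consonants (> 2) → ill-formed
smes — violates constraint 4: syllable 1 coda /s/ has 1 consonant (> 0) → ill-formed
dzni — violates constraint 1: syllable 1 onset /dzn/ has 3 consonants (> 2) → ill-formed
smoz — violates constraint 4: syllable 1 coda /z/ has 1 consonant (> 0) → ill-formed
zsi.re — violates constraint 3: syllable 1 onset /zs/: /z/ (fricative, 2) → /s/ (fricative, 2) does not rise → ill-formed
sze — violates constraint 3: syllable 1 onset /sz/: /s/ (fricative, 2) → /z/ (fricative, 2) does not rise → ill-formed
No form is well-formed → 0.

0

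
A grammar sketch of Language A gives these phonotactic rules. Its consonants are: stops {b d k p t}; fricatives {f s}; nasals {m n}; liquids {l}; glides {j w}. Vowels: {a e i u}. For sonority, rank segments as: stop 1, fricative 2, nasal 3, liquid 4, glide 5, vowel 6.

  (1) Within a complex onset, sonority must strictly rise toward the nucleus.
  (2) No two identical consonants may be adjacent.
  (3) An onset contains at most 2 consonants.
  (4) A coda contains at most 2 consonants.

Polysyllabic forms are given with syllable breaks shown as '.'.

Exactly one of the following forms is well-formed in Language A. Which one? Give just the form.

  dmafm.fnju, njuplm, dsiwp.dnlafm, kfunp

dmafm.fnju — violates constraint 3: syllable 2 onset /fnj/ has 3 consonants (> 2) → ill-formed
njuplm — violates constraint 4: syllable 1 coda /plm/ has 3 consonants (> 2) → ill-formed
dsiwp.dnlafm — violates constraint 3: syllable 2 onset /dnl/ has 3 consonants (> 2) → ill-formed
kfunp — σ1 onset /kf/ (1→2 rises), coda /np/ (2C) ok → well-formed

kfunp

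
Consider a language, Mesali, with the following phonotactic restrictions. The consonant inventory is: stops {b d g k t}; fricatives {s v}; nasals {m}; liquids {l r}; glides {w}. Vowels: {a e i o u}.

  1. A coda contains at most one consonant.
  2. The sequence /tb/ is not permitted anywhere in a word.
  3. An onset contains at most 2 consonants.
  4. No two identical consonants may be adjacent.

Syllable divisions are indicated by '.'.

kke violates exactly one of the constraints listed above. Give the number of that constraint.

kke: adjacent identical consonants /kk/.
This is a violation of constraint 4: "No two identical consonants may be adjacent."
The remaining constraints (1, 2, 3) are satisfied.

4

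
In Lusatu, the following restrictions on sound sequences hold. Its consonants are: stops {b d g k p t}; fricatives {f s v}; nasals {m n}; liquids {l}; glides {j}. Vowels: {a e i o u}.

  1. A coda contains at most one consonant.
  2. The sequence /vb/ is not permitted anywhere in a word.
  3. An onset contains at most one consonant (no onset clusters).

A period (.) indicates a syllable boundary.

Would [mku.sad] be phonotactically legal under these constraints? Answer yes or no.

[mku.sad] — violates constraint 3: syllable 1 onset /mk/ has 2 consonants (> 1) → phonotactically illegal

no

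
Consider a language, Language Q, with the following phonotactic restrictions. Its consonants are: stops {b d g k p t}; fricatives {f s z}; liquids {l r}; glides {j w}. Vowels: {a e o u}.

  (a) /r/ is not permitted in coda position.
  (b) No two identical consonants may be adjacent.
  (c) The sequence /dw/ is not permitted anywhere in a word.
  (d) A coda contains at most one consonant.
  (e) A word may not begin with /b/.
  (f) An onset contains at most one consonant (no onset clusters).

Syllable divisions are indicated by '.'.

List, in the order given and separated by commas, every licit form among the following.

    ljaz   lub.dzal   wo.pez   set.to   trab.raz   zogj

ljaz — violates constraint (f): syllable 1 onset /lj/ has 2 consonants (> 1) → illicit
lub.dzal — violates constraint (f): syllable 2 onset /dz/ has 2 consonants (> 1) → illicit
wo.pez — σ1 onset /w/, coda /∅/ ok; σ2 onset /p/, coda /z/ ok → licit
set.to — violates constraint (b): adjacent identical consonants /tt/ → illicit
trab.raz — violates constraint (f): syllable 1 onset /tr/ has 2 consonants (> 1) → illicit
zogj — violates constraint (d): syllable 1 coda /gj/ has 2 consonants (> 1) → illicit

wo.pez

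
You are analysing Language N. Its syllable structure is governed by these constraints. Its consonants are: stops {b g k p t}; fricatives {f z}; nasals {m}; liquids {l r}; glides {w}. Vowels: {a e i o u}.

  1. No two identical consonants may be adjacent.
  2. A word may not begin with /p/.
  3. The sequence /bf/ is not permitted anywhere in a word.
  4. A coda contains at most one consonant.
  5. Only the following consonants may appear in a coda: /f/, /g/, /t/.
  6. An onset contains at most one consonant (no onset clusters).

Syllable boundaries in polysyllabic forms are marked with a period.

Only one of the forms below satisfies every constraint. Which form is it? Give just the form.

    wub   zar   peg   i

i

wub — violates constraint 5: syllable 1 coda contains /b/, which is not a licensed coda consonant → phonotactically illegal
zar — violates constraint 5: syllable 1 coda contains /r/, which is not a licensed coda consonant → phonotactically illegal
peg — violates constraint 2: word begins with /p/ → phonotactically illegal
i — σ1 onset /∅/, coda /∅/ ok → phonotactically legal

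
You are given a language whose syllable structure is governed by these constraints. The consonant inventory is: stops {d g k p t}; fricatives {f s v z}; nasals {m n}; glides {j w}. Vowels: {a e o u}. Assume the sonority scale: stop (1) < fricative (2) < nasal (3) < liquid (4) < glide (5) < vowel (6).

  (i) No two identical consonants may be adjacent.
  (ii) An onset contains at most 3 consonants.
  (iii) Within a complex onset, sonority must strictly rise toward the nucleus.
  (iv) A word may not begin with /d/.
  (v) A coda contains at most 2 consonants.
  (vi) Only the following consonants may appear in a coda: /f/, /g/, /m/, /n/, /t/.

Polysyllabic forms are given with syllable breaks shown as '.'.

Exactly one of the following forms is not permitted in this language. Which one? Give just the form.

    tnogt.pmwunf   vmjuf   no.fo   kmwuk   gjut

tnogt.pmwunf — σ1 onset /tn/ (1→3 rises), coda /gt/ (2C) ok; σ2 onset /pmw/ (1→3→5 rises), coda /nf/ (2C) ok → permitted
vmjuf — σ1 onset /vmj/ (2→3→5 rises), coda /f/ ok → permitted
no.fo — σ1 onset /n/, coda /∅/ ok; σ2 onset /f/, coda /∅/ ok → permitted
kmwuk — violates constraint (vi): syllable 1 coda contains /k/, which is not a licensed coda consonant → not permitted
gjut — σ1 onset /gj/ (1→5 rises), coda /t/ ok → permitted

kmwuk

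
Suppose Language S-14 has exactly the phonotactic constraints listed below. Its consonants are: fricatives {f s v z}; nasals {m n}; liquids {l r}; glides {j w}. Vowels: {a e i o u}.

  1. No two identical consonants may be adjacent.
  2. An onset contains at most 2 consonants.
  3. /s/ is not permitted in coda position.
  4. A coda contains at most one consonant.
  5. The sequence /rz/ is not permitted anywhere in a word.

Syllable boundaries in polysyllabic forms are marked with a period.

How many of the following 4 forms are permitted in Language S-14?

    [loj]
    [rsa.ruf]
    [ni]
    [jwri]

3

[loj] — σ1 onset /l/, coda /j/ ok → permitted
[rsa.ruf] — σ1 onset /rs/ (2C), coda /∅/ ok; σ2 onset /r/, coda /f/ ok → permitted
[ni] — σ1 onset /n/, coda /∅/ ok → permitted
[jwri] — violates constraint 2: syllable 1 onset /jwr/ has 3 consonants (> 2) → not permitted
Permitted: [loj], [rsa.ruf], [ni] → 3.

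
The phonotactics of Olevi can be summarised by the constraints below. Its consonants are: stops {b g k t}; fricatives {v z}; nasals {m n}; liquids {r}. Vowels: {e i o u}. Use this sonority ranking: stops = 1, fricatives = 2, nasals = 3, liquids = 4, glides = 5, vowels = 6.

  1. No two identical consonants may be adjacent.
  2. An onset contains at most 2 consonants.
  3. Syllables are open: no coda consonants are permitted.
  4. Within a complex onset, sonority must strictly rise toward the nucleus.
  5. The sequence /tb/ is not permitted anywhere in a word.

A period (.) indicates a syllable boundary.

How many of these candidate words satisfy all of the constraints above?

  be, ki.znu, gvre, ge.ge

3

be — σ1 onset /b/, coda /∅/ ok → licit
ki.znu — σ1 onset /k/, coda /∅/ ok; σ2 onset /zn/ (2→3 rises), coda /∅/ ok → licit
gvre — violates constraint 2: syllable 1 onset /gvr/ has 3 consonants (> 2) → illicit
ge.ge — σ1 onset /g/, coda /∅/ ok; σ2 onset /g/, coda /∅/ ok → licit
Licit: be, ki.znu, ge.ge → 3.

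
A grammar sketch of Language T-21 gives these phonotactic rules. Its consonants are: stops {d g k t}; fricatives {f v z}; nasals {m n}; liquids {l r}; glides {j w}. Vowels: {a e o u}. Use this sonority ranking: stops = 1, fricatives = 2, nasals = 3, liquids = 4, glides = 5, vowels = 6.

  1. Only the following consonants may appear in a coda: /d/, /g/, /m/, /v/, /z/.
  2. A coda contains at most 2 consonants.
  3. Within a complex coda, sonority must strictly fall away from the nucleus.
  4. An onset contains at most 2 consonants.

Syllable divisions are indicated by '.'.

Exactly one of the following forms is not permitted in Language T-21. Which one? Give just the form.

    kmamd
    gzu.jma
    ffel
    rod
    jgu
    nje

kmamd — σ1 onset /km/ (2C), coda /md/ (3→1 falls) ok → permitted
gzu.jma — σ1 onset /gz/ (2C), coda /∅/ ok; σ2 onset /jm/ (2C), coda /∅/ ok → permitted
ffel — violates constraint 1: syllable 1 coda contains /l/, which is not a licensed coda consonant → not permitted
rod — σ1 onset /r/, coda /d/ ok → permitted
jgu — σ1 onset /jg/ (2C), coda /∅/ ok → permitted
nje — σ1 onset /nj/ (2C), coda /∅/ ok → permitted

ffel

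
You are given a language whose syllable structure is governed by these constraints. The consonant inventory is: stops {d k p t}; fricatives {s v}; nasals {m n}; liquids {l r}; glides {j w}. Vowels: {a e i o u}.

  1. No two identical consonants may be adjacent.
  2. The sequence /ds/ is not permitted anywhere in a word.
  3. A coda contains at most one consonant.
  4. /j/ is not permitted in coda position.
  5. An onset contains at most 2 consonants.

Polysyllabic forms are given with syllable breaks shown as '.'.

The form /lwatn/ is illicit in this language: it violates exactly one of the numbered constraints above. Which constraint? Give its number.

/lwatn/: syllable 1 coda /tn/ has 2 consonants (> 1).
This is a violation of constraint 3: "A coda contains at most one consonant."
The remaining constraints (1, 2, 4, 5) are satisfied.

3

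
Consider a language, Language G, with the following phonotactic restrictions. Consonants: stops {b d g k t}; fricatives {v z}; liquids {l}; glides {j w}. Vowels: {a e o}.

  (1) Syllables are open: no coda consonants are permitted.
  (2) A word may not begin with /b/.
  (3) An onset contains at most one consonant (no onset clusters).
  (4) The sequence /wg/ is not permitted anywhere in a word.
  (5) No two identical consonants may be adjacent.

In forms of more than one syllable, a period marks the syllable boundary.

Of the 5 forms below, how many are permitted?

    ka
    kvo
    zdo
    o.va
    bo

ka — σ1 onset /k/, coda /∅/ ok → permitted
kvo — violates constraint 3: syllable 1 onset /kv/ has 2 consonants (> 1) → not permitted
zdo — violates constraint 3: syllable 1 onset /zd/ has 2 consonants (> 1) → not permitted
o.va — σ1 onset /∅/, coda /∅/ ok; σ2 onset /v/, coda /∅/ ok → permitted
bo — violates constraint 2: word begins with /b/ → not permitted
Permitted: ka, o.va → 2.

2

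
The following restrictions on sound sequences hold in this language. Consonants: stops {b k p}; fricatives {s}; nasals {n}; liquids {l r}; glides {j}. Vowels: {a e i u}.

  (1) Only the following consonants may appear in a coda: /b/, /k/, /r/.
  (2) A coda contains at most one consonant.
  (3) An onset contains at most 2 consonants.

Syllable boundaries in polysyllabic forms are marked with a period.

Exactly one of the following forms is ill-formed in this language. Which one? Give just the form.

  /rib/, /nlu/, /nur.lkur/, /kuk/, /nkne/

/nkne/

/rib/ — σ1 onset /r/, coda /b/ ok → well-formed
/nlu/ — σ1 onset /nl/ (2C), coda /∅/ ok → well-formed
/nur.lkur/ — σ1 onset /n/, coda /r/ ok; σ2 onset /lk/ (2C), coda /r/ ok → well-formed
/kuk/ — σ1 onset /k/, coda /k/ ok → well-formed
/nkne/ — violates constraint 3: syllable 1 onset /nkn/ has 3 consonants (> 2) → ill-formed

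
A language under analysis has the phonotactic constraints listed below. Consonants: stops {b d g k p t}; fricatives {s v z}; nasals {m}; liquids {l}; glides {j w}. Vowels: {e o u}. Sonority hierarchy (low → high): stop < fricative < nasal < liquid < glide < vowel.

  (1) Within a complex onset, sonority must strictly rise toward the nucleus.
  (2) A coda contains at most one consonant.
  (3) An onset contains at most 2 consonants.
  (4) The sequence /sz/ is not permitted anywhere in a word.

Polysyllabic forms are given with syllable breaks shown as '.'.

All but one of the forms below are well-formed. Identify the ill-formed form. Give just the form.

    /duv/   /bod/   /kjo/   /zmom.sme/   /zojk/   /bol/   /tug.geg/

/zojk/

/duv/ — σ1 onset /d/, coda /v/ ok → well-formed
/bod/ — σ1 onset /b/, coda /d/ ok → well-formed
/kjo/ — σ1 onset /kj/ (1→5 rises), coda /∅/ ok → well-formed
/zmom.sme/ — σ1 onset /zm/ (2→3 rises), coda /m/ ok; σ2 onset /sm/ (2→3 rises), coda /∅/ ok → well-formed
/zojk/ — violates constraint 2: syllable 1 coda /jk/ has 2 consonants (> 1) → ill-formed
/bol/ — σ1 onset /b/, coda /l/ ok → well-formed
/tug.geg/ — σ1 onset /t/, coda /g/ ok; σ2 onset /g/, coda /g/ ok → well-formed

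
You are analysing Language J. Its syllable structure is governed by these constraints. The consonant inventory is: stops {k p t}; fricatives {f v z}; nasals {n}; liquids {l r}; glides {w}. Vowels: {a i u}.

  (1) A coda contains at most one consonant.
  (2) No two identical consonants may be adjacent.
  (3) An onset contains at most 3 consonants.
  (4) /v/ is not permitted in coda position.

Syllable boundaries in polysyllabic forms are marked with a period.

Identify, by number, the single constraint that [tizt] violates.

[tizt]: syllable 1 coda /zt/ has 2 consonants (> 1).
This is a violation of constraint 1: "A coda contains at most one consonant."
The remaining constraints (2, 3, 4) are satisfied.

1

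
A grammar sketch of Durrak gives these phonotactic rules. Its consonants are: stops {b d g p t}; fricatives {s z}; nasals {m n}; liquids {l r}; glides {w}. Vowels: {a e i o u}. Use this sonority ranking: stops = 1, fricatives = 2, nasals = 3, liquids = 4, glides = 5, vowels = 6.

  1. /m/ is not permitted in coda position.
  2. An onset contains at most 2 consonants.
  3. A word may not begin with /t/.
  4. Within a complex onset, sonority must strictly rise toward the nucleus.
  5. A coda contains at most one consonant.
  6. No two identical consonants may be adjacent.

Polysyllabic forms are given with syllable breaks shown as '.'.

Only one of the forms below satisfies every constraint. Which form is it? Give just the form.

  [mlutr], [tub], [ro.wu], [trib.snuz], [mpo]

[ro.wu]

[mlutr] — violates constraint 5: syllable 1 coda /tr/ has 2 consonants (> 1) → phonotactically illegal
[tub] — violates constraint 3: word begins with /t/ → phonotactically illegal
[ro.wu] — σ1 onset /r/, coda /∅/ ok; σ2 onset /w/, coda /∅/ ok → phonotactically legal
[trib.snuz] — violates constraint 3: word begins with /t/ → phonotactically illegal
[mpo] — violates constraint 4: syllable 1 onset /mp/: /m/ (nasal, 3) → /p/ (stop, 1) does not rise → phonotactically illegal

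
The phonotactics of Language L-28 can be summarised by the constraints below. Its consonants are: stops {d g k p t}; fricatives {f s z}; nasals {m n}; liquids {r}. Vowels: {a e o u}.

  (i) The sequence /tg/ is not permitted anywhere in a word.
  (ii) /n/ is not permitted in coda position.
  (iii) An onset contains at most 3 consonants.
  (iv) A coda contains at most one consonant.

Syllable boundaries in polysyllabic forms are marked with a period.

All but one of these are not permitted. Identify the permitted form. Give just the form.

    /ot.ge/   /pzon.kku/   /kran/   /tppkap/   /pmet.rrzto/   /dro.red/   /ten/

/dro.red/

/ot.ge/ — violates constraint (i): contains banned sequence /tg/ → not permitted
/pzon.kku/ — violates constraint (ii): syllable 1 coda contains /n/ → not permitted
/kran/ — violates constraint (ii): syllable 1 coda contains /n/ → not permitted
/tppkap/ — violates constraint (iii): syllable 1 onset /tppk/ has 4 consonants (> 3) → not permitted
/pmet.rrzto/ — violates constraint (iii): syllable 2 onset /rrzt/ has 4 consonants (> 3) → not permitted
/dro.red/ — σ1 onset /dr/ (2C), coda /∅/ ok; σ2 onset /r/, coda /d/ ok → permitted
/ten/ — violates constraint (ii): syllable 1 coda contains /n/ → not permitted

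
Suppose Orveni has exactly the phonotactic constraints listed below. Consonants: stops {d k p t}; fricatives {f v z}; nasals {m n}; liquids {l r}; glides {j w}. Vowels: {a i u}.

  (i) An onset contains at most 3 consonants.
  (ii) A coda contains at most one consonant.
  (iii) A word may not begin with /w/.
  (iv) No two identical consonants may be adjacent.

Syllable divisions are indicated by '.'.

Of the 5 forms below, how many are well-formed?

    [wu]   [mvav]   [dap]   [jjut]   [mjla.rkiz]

3

[wu] — violates constraint (iii): word begins with /w/ → ill-formed
[mvav] — σ1 onset /mv/ (2C), coda /v/ ok → well-formed
[dap] — σ1 onset /d/, coda /p/ ok → well-formed
[jjut] — violates constraint (iv): adjacent identical consonants /jj/ → ill-formed
[mjla.rkiz] — σ1 onset /mjl/ (3C), coda /∅/ ok; σ2 onset /rk/ (2C), coda /z/ ok → well-formed
Well-formed: [mvav], [dap], [mjla.rkiz] → 3.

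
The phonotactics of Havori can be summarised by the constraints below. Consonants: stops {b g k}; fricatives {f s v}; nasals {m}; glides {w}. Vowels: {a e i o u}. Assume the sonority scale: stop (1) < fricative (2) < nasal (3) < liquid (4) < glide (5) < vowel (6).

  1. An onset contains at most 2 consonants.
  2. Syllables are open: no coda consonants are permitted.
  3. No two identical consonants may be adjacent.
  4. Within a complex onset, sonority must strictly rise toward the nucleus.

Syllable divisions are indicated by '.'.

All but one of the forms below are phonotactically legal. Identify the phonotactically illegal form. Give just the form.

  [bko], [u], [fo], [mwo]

[bko] — violates constraint 4: syllable 1 onset /bk/: /b/ (stop, 1) → /k/ (stop, 1) does not rise → phonotactically illegal
[u] — σ1 onset /∅/, coda /∅/ ok → phonotactically legal
[fo] — σ1 onset /f/, coda /∅/ ok → phonotactically legal
[mwo] — σ1 onset /mw/ (3→5 rises), coda /∅/ ok → phonotactically legal

[bko]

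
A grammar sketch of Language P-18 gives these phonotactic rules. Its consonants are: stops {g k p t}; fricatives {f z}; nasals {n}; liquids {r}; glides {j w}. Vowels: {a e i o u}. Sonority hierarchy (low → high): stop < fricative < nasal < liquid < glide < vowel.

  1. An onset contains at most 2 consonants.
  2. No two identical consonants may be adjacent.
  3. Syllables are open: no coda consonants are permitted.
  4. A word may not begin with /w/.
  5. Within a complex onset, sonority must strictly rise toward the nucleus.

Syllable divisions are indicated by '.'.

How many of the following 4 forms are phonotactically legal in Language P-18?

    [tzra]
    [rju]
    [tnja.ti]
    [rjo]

2

[tzra] — violates constraint 1: syllable 1 onset /tzr/ has 3 consonants (> 2) → phonotactically illegal
[rju] — σ1 onset /rj/ (4→5 rises), coda /∅/ ok → phonotactically legal
[tnja.ti] — violates constraint 1: syllable 1 onset /tnj/ has 3 consonants (> 2) → phonotactically illegal
[rjo] — σ1 onset /rj/ (4→5 rises), coda /∅/ ok → phonotactically legal
Phonotactically legal: [rju], [rjo] → 2.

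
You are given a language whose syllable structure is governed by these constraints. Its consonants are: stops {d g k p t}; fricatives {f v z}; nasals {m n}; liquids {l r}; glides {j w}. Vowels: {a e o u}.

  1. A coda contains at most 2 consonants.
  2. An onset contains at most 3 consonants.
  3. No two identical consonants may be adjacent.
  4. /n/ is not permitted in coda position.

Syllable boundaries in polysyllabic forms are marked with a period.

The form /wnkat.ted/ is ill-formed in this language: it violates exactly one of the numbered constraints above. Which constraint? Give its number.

/wnkat.ted/: adjacent identical consonants /tt/.
This is a violation of constraint 3: "No two identical consonants may be adjacent."
The remaining constraints (1, 2, 4) are satisfied.

3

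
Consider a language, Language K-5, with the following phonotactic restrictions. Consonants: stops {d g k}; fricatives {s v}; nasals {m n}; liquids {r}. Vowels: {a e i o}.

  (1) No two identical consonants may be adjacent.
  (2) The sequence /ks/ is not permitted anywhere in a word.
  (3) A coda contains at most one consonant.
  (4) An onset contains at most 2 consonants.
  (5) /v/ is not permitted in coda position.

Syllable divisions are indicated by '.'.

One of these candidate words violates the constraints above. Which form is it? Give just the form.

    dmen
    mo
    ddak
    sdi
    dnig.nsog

ddak

dmen — σ1 onset /dm/ (2C), coda /n/ ok → phonotactically legal
mo — σ1 onset /m/, coda /∅/ ok → phonotactically legal
ddak — violates constraint 1: adjacent identical consonants /dd/ → phonotactically illegal
sdi — σ1 onset /sd/ (2C), coda /∅/ ok → phonotactically legal
dnig.nsog — σ1 onset /dn/ (2C), coda /g/ ok; σ2 onset /ns/ (2C), coda /g/ ok → phonotactically legal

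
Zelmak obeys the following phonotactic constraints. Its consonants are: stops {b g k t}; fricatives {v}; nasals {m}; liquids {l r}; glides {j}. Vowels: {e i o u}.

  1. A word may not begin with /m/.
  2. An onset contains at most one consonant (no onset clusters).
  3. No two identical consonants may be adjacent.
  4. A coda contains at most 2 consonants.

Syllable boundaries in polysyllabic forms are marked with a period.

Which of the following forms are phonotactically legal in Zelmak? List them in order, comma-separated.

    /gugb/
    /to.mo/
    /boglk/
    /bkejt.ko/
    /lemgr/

/gugb/ — σ1 onset /g/, coda /gb/ (2C) ok → phonotactically legal
/to.mo/ — σ1 onset /t/, coda /∅/ ok; σ2 onset /m/, coda /∅/ ok → phonotactically legal
/boglk/ — violates constraint 4: syllable 1 coda /glk/ has 3 consonants (> 2) → phonotactically illegal
/bkejt.ko/ — violates constraint 2: syllable 1 onset /bk/ has 2 consonants (> 1) → phonotactically illegal
/lemgr/ — violates constraint 4: syllable 1 coda /mgr/ has 3 consonants (> 2) → phonotactically illegal

/gugb/, /to.mo/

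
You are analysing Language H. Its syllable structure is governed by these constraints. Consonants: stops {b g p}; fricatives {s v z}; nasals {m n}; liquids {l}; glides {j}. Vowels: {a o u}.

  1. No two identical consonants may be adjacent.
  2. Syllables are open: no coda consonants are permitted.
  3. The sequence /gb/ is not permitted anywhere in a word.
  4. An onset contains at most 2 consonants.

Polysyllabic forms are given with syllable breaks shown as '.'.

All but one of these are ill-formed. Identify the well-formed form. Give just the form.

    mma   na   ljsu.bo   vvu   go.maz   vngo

na

mma — violates constraint 1: adjacent identical consonants /mm/ → ill-formed
na — σ1 onset /n/, coda /∅/ ok → well-formed
ljsu.bo — violates constraint 4: syllable 1 onset /ljs/ has 3 consonants (> 2) → ill-formed
vvu — violates constraint 1: adjacent identical consonants /vv/ → ill-formed
go.maz — violates constraint 2: syllable 2 coda /z/ has 1 consonant (> 0) → ill-formed
vngo — violates constraint 4: syllable 1 onset /vng/ has 3 consonants (> 2) → ill-formed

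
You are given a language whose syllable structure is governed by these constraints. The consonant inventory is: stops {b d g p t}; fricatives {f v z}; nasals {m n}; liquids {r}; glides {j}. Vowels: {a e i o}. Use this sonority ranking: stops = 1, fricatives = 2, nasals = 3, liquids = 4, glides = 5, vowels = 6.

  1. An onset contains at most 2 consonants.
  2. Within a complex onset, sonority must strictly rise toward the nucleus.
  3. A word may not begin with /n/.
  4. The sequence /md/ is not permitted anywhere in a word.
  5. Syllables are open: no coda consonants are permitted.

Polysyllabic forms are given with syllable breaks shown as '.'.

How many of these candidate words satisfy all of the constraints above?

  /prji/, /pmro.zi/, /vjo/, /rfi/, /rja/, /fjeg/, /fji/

/prji/ — violates constraint 1: syllable 1 onset /prj/ has 3 consonants (> 2) → illicit
/pmro.zi/ — violates constraint 1: syllable 1 onset /pmr/ has 3 consonants (> 2) → illicit
/vjo/ — σ1 onset /vj/ (2→5 rises), coda /∅/ ok → licit
/rfi/ — violates constraint 2: syllable 1 onset /rf/: /r/ (liquid, 4) → /f/ (fricative, 2) does not rise → illicit
/rja/ — σ1 onset /rj/ (4→5 rises), coda /∅/ ok → licit
/fjeg/ — violates constraint 5: syllable 1 coda /g/ has 1 consonant (> 0) → illicit
/fji/ — σ1 onset /fj/ (2→5 rises), coda /∅/ ok → licit
Licit: /vjo/, /rja/, /fji/ → 3.

3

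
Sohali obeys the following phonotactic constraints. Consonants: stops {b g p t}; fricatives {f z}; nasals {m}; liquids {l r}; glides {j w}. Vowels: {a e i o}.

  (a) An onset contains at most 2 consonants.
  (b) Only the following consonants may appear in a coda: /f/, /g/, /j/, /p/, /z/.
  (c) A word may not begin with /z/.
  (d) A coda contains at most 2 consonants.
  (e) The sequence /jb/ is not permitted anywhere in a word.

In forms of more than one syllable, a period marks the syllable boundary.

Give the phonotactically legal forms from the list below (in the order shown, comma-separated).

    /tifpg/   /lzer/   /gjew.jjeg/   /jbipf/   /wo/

/wo/

/tifpg/ — violates constraint (d): syllable 1 coda /fpg/ has 3 consonants (> 2) → phonotactically illegal
/lzer/ — violates constraint (b): syllable 1 coda contains /r/, which is not a licensed coda consonant → phonotactically illegal
/gjew.jjeg/ — violates constraint (b): syllable 1 coda contains /w/, which is not a licensed coda consonant → phonotactically illegal
/jbipf/ — violates constraint (e): contains banned sequence /jb/ → phonotactically illegal
/wo/ — σ1 onset /w/, coda /∅/ ok → phonotactically legal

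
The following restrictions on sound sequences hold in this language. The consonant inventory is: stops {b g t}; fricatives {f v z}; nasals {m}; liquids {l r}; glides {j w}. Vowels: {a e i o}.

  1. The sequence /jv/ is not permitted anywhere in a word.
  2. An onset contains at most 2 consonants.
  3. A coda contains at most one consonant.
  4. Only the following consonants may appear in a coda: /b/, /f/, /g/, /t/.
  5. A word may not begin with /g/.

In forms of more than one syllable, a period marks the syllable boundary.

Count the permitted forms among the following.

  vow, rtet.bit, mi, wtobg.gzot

2

vow — violates constraint 4: syllable 1 coda contains /w/, which is not a licensed coda consonant → not permitted
rtet.bit — σ1 onset /rt/ (2C), coda /t/ ok; σ2 onset /b/, coda /t/ ok → permitted
mi — σ1 onset /m/, coda /∅/ ok → permitted
wtobg.gzot — violates constraint 3: syllable 1 coda /bg/ has 2 consonants (> 1) → not permitted
Permitted: rtet.bit, mi → 2.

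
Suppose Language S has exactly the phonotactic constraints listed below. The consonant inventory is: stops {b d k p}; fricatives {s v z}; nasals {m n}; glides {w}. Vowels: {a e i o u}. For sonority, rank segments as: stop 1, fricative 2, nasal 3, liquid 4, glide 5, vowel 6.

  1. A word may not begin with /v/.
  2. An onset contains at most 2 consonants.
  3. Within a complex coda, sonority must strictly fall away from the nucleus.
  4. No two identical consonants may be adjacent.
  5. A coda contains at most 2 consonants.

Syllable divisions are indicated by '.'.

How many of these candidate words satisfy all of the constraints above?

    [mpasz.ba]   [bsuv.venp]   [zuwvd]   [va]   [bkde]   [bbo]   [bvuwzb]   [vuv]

0

[mpasz.ba] — violates constraint 3: syllable 1 coda /sz/: /s/ (fricative, 2) → /z/ (fricative, 2) does not fall → ill-formed
[bsuv.venp] — violates constraint 4: adjacent identical consonants /vv/ → ill-formed
[zuwvd] — violates constraint 5: syllable 1 coda /wvd/ has 3 consonants (> 2) → ill-formed
[va] — violates constraint 1: word begins with /v/ → ill-formed
[bkde] — violates constraint 2: syllable 1 onset /bkd/ has 3 consonants (> 2) → ill-formed
[bbo] — violates constraint 4: adjacent identical consonants /bb/ → ill-formed
[bvuwzb] — violates constraint 5: syllable 1 coda /wzb/ has 3 consonants (> 2) → ill-formed
[vuv] — violates constraint 1: word begins with /v/ → ill-formed
No form is well-formed → 0.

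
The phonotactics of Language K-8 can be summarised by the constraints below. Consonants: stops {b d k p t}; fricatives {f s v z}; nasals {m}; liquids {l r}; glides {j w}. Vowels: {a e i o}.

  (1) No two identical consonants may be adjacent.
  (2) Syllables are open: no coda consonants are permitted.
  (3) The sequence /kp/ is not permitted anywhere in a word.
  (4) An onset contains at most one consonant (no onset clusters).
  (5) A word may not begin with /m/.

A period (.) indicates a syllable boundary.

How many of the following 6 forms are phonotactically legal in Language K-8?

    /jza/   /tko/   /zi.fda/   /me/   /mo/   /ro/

1

/jza/ — violates constraint 4: syllable 1 onset /jz/ has 2 consonants (> 1) → phonotactically illegal
/tko/ — violates constraint 4: syllable 1 onset /tk/ has 2 consonants (> 1) → phonotactically illegal
/zi.fda/ — violates constraint 4: syllable 2 onset /fd/ has 2 consonants (> 1) → phonotactically illegal
/me/ — violates constraint 5: word begins with /m/ → phonotactically illegal
/mo/ — violates constraint 5: word begins with /m/ → phonotactically illegal
/ro/ — σ1 onset /r/, coda /∅/ ok → phonotactically legal
Phonotactically legal: /ro/ → 1.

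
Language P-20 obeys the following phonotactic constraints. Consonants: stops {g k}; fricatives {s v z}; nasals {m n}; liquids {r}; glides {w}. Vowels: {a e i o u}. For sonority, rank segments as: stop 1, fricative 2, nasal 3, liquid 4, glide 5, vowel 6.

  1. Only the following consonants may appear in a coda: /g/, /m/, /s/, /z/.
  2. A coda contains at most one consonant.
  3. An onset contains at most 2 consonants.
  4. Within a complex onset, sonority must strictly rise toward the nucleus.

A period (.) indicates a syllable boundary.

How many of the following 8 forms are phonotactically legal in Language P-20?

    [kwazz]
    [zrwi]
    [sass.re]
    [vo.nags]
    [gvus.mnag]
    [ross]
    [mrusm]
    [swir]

[kwazz] — violates constraint 2: syllable 1 coda /zz/ has 2 consonants (> 1) → phonotactically illegal
[zrwi] — violates constraint 3: syllable 1 onset /zrw/ has 3 consonants (> 2) → phonotactically illegal
[sass.re] — violates constraint 2: syllable 1 coda /ss/ has 2 consonants (> 1) → phonotactically illegal
[vo.nags] — violates constraint 2: syllable 2 coda /gs/ has 2 consonants (> 1) → phonotactically illegal
[gvus.mnag] — violates constraint 4: syllable 2 onset /mn/: /m/ (nasal, 3) → /n/ (nasal, 3) does not rise → phonotactically illegal
[ross] — violates constraint 2: syllable 1 coda /ss/ has 2 consonants (> 1) → phonotactically illegal
[mrusm] — violates constraint 2: syllable 1 coda /sm/ has 2 consonants (> 1) → phonotactically illegal
[swir] — violates constraint 1: syllable 1 coda contains /r/, which is not a licensed coda consonant → phonotactically illegal
No form is phonotactically legal → 0.

0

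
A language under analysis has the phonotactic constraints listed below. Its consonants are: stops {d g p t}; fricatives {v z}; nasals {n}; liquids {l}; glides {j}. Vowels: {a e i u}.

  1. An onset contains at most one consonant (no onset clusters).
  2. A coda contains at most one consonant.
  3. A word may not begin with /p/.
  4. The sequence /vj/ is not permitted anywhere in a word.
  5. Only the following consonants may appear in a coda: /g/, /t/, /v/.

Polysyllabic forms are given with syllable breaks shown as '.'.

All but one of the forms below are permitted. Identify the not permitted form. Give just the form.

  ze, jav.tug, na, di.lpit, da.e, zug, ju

ze — σ1 onset /z/, coda /∅/ ok → permitted
jav.tug — σ1 onset /j/, coda /v/ ok; σ2 onset /t/, coda /g/ ok → permitted
na — σ1 onset /n/, coda /∅/ ok → permitted
di.lpit — violates constraint 1: syllable 2 onset /lp/ has 2 consonants (> 1) → not permitted
da.e — σ1 onset /d/, coda /∅/ ok; σ2 onset /∅/, coda /∅/ ok → permitted
zug — σ1 onset /z/, coda /g/ ok → permitted
ju — σ1 onset /j/, coda /∅/ ok → permitted

di.lpit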